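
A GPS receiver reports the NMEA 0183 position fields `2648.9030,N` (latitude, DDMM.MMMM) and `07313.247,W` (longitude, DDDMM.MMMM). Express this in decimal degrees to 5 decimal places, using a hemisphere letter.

φ: degrees = first 2 digits = 26, minutes = 48.903; 26 + 48.903/60 = 26.815050
Lon: split at 3 digits → 073° and 13.247′; 73 + 13.247/60 = 73.220783

26.81505° N, 73.22078° W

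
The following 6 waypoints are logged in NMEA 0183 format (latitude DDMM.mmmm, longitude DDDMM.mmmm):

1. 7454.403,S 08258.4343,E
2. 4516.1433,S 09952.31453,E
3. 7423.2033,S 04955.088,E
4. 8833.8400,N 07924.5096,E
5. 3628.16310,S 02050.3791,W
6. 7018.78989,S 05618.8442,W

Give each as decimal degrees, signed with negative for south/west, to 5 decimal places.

Point 1:
  Lat: split at 2 digits → 74° and 54.403′; 74 + 54.403/60 = 74.906717
  S → negative
  Longitude: split at 3 digits → 082° and 58.4343′; 82 + 58.4343/60 = 82.973905
  E ⇒ keep positive
Point 2:
  Latitude: split at 2 digits → 45° and 16.1433′; 45 + 16.1433/60 = 45.269055
  hemisphere S, so the sign is −
  λ: degrees = first 3 digits = 99, minutes = 52.31453; 99 + 52.31453/60 = 99.871909
  E → positive
Point 3:
  Latitude: degrees = first 2 digits = 74, minutes = 23.2033; 74 + 23.2033/60 = 74.386722
  hemisphere S, so the sign is −
  Longitude: split at 3 digits → 049° and 55.088′; 49 + 55.088/60 = 49.918133
  E → positive
Point 4:
  φ: degrees = first 2 digits = 88, minutes = 33.84; 88 + 33.84/60 = 88.564000
  N ⇒ keep positive
  Lon: split at 3 digits → 079° and 24.5096′; 79 + 24.5096/60 = 79.408493
  E → positive
Point 5:
  φ: degrees = first 2 digits = 36, minutes = 28.1631; 36 + 28.1631/60 = 36.469385
  S → negative
  Longitude: degrees = first 3 digits = 20, minutes = 50.3791; 20 + 50.3791/60 = 20.839652
  hemisphere W, so the sign is −
Point 6:
  Lat: degrees = first 2 digits = 70, minutes = 18.78989; 70 + 18.78989/60 = 70.313165
  hemisphere S, so the sign is −
  Longitude: degrees = first 3 digits = 56, minutes = 18.8442; 56 + 18.8442/60 = 56.314070
  W ⇒ negate

1. -74.90672, 82.97391
2. -45.26906, 99.87191
3. -74.38672, 49.91813
4. 88.56400, 79.40849
5. -36.46939, -20.83965
6. -70.31316, -56.31407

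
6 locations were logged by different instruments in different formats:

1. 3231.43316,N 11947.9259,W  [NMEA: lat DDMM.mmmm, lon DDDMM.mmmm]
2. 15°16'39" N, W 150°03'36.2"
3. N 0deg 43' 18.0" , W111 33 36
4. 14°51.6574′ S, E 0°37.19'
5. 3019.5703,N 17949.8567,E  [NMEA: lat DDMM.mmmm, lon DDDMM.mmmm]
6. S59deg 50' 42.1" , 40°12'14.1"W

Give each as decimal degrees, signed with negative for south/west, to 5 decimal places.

1. 32.52389, -119.79877
2. 15.27750, -150.06006
3. 0.72167, -111.56000
4. -14.86096, 0.61983
5. 30.32617, 179.83095
6. -59.84503, -40.20392

Point 1:
  Lat: split at 2 digits → 32° and 31.43316′; 32 + 31.43316/60 = 32.523886
  N ⇒ keep positive
  λ: degrees = first 3 digits = 119, minutes = 47.9259; 119 + 47.9259/60 = 119.798765
  hemisphere W, so the sign is −
Point 2:
  Latitude: 15° + 16/60 + 39/3600 = 15 + 0.266667 + 0.010833 = 15.277500
  N ⇒ keep positive
  Lon: 150° + 3/60 + 36.2/3600 = 150 + 0.050000 + 0.010056 = 150.060056
  W ⇒ negate
Point 3:
  Lat: 43′ + 18″ = 43.30000′; 0 + 43.30000/60 = 0.721667
  N → positive
  λ: 111 + 33/60 + 36/3600 = 111.560000
  W ⇒ negate
Point 4:
  Lat: 51.6574′ = 0.860957°; total 14.860957
  S ⇒ negate
  Lon: 37.19′ = 0.619833°; total 0.619833
  E → positive
Point 5:
  φ: split at 2 digits → 30° and 19.5703′; 30 + 19.5703/60 = 30.326172
  N → positive
  λ: split at 3 digits → 179° and 49.8567′; 179 + 49.8567/60 = 179.830945
  E ⇒ keep positive
Point 6:
  Latitude: 50′ + 42.1″ = 50.70167′; 59 + 50.70167/60 = 59.845028
  hemisphere S, so the sign is −
  Lon: 12′ + 14.1″ = 12.23500′; 40 + 12.23500/60 = 40.203917
  W ⇒ negate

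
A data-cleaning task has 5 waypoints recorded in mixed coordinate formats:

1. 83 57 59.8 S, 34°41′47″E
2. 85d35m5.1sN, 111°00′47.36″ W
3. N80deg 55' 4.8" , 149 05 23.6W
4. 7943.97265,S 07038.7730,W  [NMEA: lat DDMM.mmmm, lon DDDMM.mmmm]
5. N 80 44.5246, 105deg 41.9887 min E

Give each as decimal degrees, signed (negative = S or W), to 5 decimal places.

1. -83.96661, 34.69639
2. 85.58475, -111.01316
3. 80.91800, -149.08989
4. -79.73288, -70.64622
5. 80.74208, 105.69981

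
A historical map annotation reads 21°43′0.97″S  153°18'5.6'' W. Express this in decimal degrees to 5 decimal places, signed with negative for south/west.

Lat: 21 + 43/60 + 0.97/3600 = 21.716936
S ⇒ negate
Longitude: 18′ + 5.6″ = 18.09333′; 153 + 18.09333/60 = 153.301556
hemisphere W, so the sign is −

-21.71694, -153.30156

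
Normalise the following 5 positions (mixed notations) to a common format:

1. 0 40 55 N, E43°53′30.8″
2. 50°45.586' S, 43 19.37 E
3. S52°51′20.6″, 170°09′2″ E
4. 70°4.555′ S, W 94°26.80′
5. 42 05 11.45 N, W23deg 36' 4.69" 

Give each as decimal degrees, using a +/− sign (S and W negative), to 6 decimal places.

1. 0.681944, 43.891889
2. -50.759767, 43.322833
3. -52.855722, 170.150556
4. -70.075917, -94.446667
5. 42.086514, -23.601303

Point 1:
  Lat: 40′ + 55″ = 40.91667′; 0 + 40.91667/60 = 0.6819444
  N → positive
  Lon: 53′ + 30.8″ = 53.51333′; 43 + 53.51333/60 = 43.8918889
  E → positive
Point 2:
  Latitude: 45.586′ = 0.759767°; total 50.7597667
  hemisphere S, so the sign is −
  Longitude: 19.37′ = 0.322833°; total 43.3228333
  E ⇒ keep positive
Point 3:
  φ: 52 + 51/60 + 20.6/3600 = 52.8557222
  S → negative
  λ: 170° + 9/60 + 2/3600 = 170 + 0.150000 + 0.000556 = 170.1505556
  E ⇒ keep positive
Point 4:
  Latitude: 70 + 4.555/60 = 70.0759167
  S ⇒ negate
  Longitude: 26.8′ = 0.446667°; total 94.4466667
  W → negative
Point 5:
  Latitude: 5′ + 11.45″ = 5.19083′; 42 + 5.19083/60 = 42.0865139
  N → positive
  λ: 23° + 36/60 + 4.69/3600 = 23 + 0.600000 + 0.001303 = 23.6013028
  W → negative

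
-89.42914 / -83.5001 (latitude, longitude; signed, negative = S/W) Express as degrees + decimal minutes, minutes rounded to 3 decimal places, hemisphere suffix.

89° 25.748′ S, 83° 30.006′ W

Latitude is negative → S; |value| = 89.429140
Lat: minutes = (89.429140 − 89) × 60 = 25.74840
Longitude is negative → W; |value| = 83.500100
Lon: minutes = (83.500100 − 83) × 60 = 30.00600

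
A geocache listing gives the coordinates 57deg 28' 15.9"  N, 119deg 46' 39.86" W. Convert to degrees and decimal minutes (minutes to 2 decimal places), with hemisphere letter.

57° 28.27′ N, 119° 46.66′ W

Latitude: 28 + 15.9/60 = 28.2650′
Lon: seconds/60 = 0.66433; minutes = 46 + 0.66433 = 46.6643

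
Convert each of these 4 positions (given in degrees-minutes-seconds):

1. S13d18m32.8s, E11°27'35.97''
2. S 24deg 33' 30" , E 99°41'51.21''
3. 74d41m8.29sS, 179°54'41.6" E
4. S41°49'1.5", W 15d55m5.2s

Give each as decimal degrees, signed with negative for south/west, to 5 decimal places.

1. -13.30911, 11.45999
2. -24.55833, 99.69756
3. -74.68564, 179.91156
4. -41.81708, -15.91811

Point 1:
  Lat: 18′ + 32.8″ = 18.54667′; 13 + 18.54667/60 = 13.309111
  hemisphere S, so the sign is −
  λ: 11° + 27/60 + 35.97/3600 = 11 + 0.450000 + 0.009992 = 11.459992
  E ⇒ keep positive
Point 2:
  Lat: 24° + 33/60 + 30/3600 = 24 + 0.550000 + 0.008333 = 24.558333
  S ⇒ negate
  Longitude: 41′ + 51.21″ = 41.85350′; 99 + 41.85350/60 = 99.697558
  E ⇒ keep positive
Point 3:
  Lat: 74° + 41/60 + 8.29/3600 = 74 + 0.683333 + 0.002303 = 74.685636
  S → negative
  Longitude: 179° + 54/60 + 41.6/3600 = 179 + 0.900000 + 0.011556 = 179.911556
  E ⇒ keep positive
Point 4:
  Latitude: 49′ + 1.5″ = 49.02500′; 41 + 49.02500/60 = 41.817083
  S → negative
  λ: 15 + 55/60 + 5.2/3600 = 15.918111
  W ⇒ negate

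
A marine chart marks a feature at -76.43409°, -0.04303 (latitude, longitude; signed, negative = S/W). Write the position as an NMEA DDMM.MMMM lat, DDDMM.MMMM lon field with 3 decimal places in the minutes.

Latitude is negative → S; |value| = 76.434090
φ: fractional part 0.434090 → 26.04540 minutes
Longitude is negative → W; |value| = 0.043030
Lon: fractional part 0.043030 → 2.58180 minutes

7626.045,S / 00002.582,W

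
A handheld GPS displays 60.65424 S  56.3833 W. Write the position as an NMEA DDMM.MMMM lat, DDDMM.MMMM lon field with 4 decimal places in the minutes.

Lat: 60° + 0.654240 × 60 = 60° 39.254400′
Lon: fractional part 0.383300 → 22.998000 minutes

6039.2544,S / 05622.9980,W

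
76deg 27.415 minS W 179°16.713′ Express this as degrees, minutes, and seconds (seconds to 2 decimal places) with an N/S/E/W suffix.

Lat: fractional minutes 0.41500 × 60 = 24.9000″
Longitude: fractional minutes 0.71300 × 60 = 42.7800″

76°27′24.90″ S, 179°16′42.78″ W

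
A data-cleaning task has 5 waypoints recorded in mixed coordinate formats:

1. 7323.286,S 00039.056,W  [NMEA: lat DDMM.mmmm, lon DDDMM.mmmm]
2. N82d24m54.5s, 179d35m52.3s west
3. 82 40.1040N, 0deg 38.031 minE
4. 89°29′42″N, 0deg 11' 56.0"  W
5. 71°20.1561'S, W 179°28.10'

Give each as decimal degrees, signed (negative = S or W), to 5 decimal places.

1. -73.38810, -0.65093
2. 82.41514, -179.59786
3. 82.66840, 0.63385
4. 89.49500, -0.19889
5. -71.33594, -179.46833

Point 1:
  φ: degrees = first 2 digits = 73, minutes = 23.286; 73 + 23.286/60 = 73.388100
  S → negative
  λ: split at 3 digits → 000° and 39.056′; 0 + 39.056/60 = 0.650933
  W → negative
Point 2:
  Latitude: 82° + 24/60 + 54.5/3600 = 82 + 0.400000 + 0.015139 = 82.415139
  N ⇒ keep positive
  Longitude: 35′ + 52.3″ = 35.87167′; 179 + 35.87167/60 = 179.597861
  W → negative
Point 3:
  Lat: 40.104′ = 0.668400°; total 82.668400
  N → positive
  Longitude: 38.031′ = 0.633850°; total 0.633850
  E → positive
Point 4:
  φ: 89° + 29/60 + 42/3600 = 89 + 0.483333 + 0.011667 = 89.495000
  N → positive
  Longitude: 0 + 11/60 + 56/3600 = 0.198889
  hemisphere W, so the sign is −
Point 5:
  Lat: 20.1561′ = 0.335935°; total 71.335935
  S → negative
  Longitude: 28.1′ = 0.468333°; total 179.468333
  hemisphere W, so the sign is −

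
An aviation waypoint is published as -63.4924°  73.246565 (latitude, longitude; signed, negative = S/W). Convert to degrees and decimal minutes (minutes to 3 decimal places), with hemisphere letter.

63° 29.544′ S, 73° 14.794′ E

Latitude is negative → S; |value| = 63.492400
φ: fractional part 0.492400 → 29.54400 minutes
λ: fractional part 0.246565 → 14.79390 minutes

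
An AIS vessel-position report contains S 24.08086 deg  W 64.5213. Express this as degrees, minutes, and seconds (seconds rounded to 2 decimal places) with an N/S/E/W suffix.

Latitude: whole degrees 24; 4.85160′ → 4′ and 51.0960″
Lon: 0.521300° → 31.27800′; 0.27800 × 60 = 16.6800″

24°04′51.10″ S, 64°31′16.68″ W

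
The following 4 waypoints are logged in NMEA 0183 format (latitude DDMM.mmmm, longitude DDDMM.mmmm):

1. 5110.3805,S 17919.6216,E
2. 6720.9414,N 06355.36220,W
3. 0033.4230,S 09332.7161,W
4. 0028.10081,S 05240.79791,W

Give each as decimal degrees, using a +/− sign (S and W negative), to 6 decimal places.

Point 1:
  φ: degrees = first 2 digits = 51, minutes = 10.3805; 51 + 10.3805/60 = 51.1730083
  S → negative
  Lon: degrees = first 3 digits = 179, minutes = 19.6216; 179 + 19.6216/60 = 179.3270267
  E → positive
Point 2:
  Lat: split at 2 digits → 67° and 20.9414′; 67 + 20.9414/60 = 67.3490233
  N → positive
  Longitude: split at 3 digits → 063° and 55.3622′; 63 + 55.3622/60 = 63.9227033
  W → negative
Point 3:
  Lat: split at 2 digits → 00° and 33.423′; 0 + 33.423/60 = 0.5570500
  S ⇒ negate
  λ: degrees = first 3 digits = 93, minutes = 32.7161; 93 + 32.7161/60 = 93.5452683
  hemisphere W, so the sign is −
Point 4:
  Lat: split at 2 digits → 00° and 28.10081′; 0 + 28.10081/60 = 0.4683468
  S ⇒ negate
  Longitude: split at 3 digits → 052° and 40.79791′; 52 + 40.79791/60 = 52.6799652
  W ⇒ negate

1. -51.173008, 179.327027
2. 67.349023, -63.922703
3. -0.557050, -93.545268
4. -0.468347, -52.679965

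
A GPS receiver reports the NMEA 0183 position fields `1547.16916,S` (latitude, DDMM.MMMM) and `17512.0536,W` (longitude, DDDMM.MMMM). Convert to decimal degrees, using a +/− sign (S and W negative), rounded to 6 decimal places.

Latitude: split at 2 digits → 15° and 47.16916′; 15 + 47.16916/60 = 15.7861527
hemisphere S, so the sign is −
λ: split at 3 digits → 175° and 12.0536′; 175 + 12.0536/60 = 175.2008933
W ⇒ negate

-15.786153, -175.200893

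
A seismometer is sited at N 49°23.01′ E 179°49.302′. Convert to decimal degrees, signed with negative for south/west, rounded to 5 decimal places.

49.38350, 179.82170

φ: 23.01′ = 0.383500°; total 49.383500
N → positive
Longitude: 179 + 49.302/60 = 179.821700
E ⇒ keep positive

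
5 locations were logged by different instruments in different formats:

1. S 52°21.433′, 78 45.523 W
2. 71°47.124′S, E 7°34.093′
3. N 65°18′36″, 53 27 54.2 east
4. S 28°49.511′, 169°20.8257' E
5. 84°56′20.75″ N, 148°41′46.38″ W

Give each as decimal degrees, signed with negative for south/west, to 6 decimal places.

1. -52.357217, -78.758717
2. -71.785400, 7.568217
3. 65.310000, 53.465056
4. -28.825183, 169.347095
5. 84.939097, -148.696217

Point 1:
  φ: 52 + 21.433/60 = 52.3572167
  S ⇒ negate
  Lon: 78 + 45.523/60 = 78.7587167
  W ⇒ negate
Point 2:
  Lat: 47.124′ = 0.785400°; total 71.7854000
  S ⇒ negate
  Longitude: 34.093′ = 0.568217°; total 7.5682167
  E ⇒ keep positive
Point 3:
  φ: 65° + 18/60 + 36/3600 = 65 + 0.300000 + 0.010000 = 65.3100000
  N → positive
  Lon: 27′ + 54.2″ = 27.90333′; 53 + 27.90333/60 = 53.4650556
  E → positive
Point 4:
  φ: 49.511′ = 0.825183°; total 28.8251833
  hemisphere S, so the sign is −
  Lon: 169 + 20.8257/60 = 169.3470950
  E ⇒ keep positive
Point 5:
  φ: 84 + 56/60 + 20.75/3600 = 84.9390972
  N → positive
  Longitude: 148° + 41/60 + 46.38/3600 = 148 + 0.683333 + 0.012883 = 148.6962167
  W → negative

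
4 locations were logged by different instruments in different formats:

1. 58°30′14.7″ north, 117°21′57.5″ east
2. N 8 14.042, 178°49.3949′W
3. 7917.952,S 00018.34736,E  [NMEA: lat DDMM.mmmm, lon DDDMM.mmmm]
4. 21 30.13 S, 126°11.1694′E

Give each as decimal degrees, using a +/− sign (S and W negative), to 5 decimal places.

Point 1:
  Latitude: 30′ + 14.7″ = 30.24500′; 58 + 30.24500/60 = 58.504083
  N ⇒ keep positive
  Lon: 117 + 21/60 + 57.5/3600 = 117.365972
  E → positive
Point 2:
  Latitude: 8 + 14.042/60 = 8.234033
  N ⇒ keep positive
  Lon: 49.3949′ = 0.823248°; total 178.823248
  hemisphere W, so the sign is −
Point 3:
  Lat: split at 2 digits → 79° and 17.952′; 79 + 17.952/60 = 79.299200
  hemisphere S, so the sign is −
  λ: split at 3 digits → 000° and 18.34736′; 0 + 18.34736/60 = 0.305789
  E → positive
Point 4:
  Latitude: 21 + 30.13/60 = 21.502167
  S ⇒ negate
  λ: 11.1694′ = 0.186157°; total 126.186157
  E → positive

1. 58.50408, 117.36597
2. 8.23403, -178.82325
3. -79.29920, 0.30579
4. -21.50217, 126.18616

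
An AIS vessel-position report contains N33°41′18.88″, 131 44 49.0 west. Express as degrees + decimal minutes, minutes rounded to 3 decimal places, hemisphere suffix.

Lat: seconds/60 = 0.31467; minutes = 41 + 0.31467 = 41.31467
Lon: seconds/60 = 0.81667; minutes = 44 + 0.81667 = 44.81667

33° 41.315′ N, 131° 44.817′ W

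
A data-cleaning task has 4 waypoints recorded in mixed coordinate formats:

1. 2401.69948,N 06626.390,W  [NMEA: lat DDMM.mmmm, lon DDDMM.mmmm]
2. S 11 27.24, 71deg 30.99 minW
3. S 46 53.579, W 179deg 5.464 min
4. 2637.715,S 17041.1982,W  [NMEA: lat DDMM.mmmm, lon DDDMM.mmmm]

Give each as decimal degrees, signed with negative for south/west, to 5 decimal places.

1. 24.02832, -66.43983
2. -11.45400, -71.51650
3. -46.89298, -179.09107
4. -26.62858, -170.68664

Point 1:
  Latitude: split at 2 digits → 24° and 1.69948′; 24 + 1.69948/60 = 24.028325
  N → positive
  Longitude: degrees = first 3 digits = 66, minutes = 26.39; 66 + 26.39/60 = 66.439833
  W ⇒ negate
Point 2:
  φ: 11 + 27.24/60 = 11.454000
  S ⇒ negate
  λ: 30.99′ = 0.516500°; total 71.516500
  W → negative
Point 3:
  φ: 53.579′ = 0.892983°; total 46.892983
  S ⇒ negate
  Lon: 179 + 5.464/60 = 179.091067
  W → negative
Point 4:
  Latitude: split at 2 digits → 26° and 37.715′; 26 + 37.715/60 = 26.628583
  hemisphere S, so the sign is −
  λ: split at 3 digits → 170° and 41.1982′; 170 + 41.1982/60 = 170.686637
  W → negative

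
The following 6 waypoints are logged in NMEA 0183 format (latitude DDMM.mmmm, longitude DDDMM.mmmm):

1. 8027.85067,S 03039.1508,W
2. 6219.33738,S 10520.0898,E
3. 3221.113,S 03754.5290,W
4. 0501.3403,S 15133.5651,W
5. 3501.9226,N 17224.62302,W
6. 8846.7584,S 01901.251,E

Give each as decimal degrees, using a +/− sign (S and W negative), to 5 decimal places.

1. -80.46418, -30.65251
2. -62.32229, 105.33483
3. -32.35188, -37.90882
4. -5.02234, -151.55942
5. 35.03204, -172.41038
6. -88.77931, 19.02085

Point 1:
  Lat: degrees = first 2 digits = 80, minutes = 27.85067; 80 + 27.85067/60 = 80.464178
  S → negative
  λ: degrees = first 3 digits = 30, minutes = 39.1508; 30 + 39.1508/60 = 30.652513
  W → negative
Point 2:
  Latitude: degrees = first 2 digits = 62, minutes = 19.33738; 62 + 19.33738/60 = 62.322290
  S ⇒ negate
  λ: split at 3 digits → 105° and 20.0898′; 105 + 20.0898/60 = 105.334830
  E ⇒ keep positive
Point 3:
  φ: degrees = first 2 digits = 32, minutes = 21.113; 32 + 21.113/60 = 32.351883
  hemisphere S, so the sign is −
  Lon: split at 3 digits → 037° and 54.529′; 37 + 54.529/60 = 37.908817
  W → negative
Point 4:
  φ: split at 2 digits → 05° and 1.3403′; 5 + 1.3403/60 = 5.022338
  S → negative
  λ: split at 3 digits → 151° and 33.5651′; 151 + 33.5651/60 = 151.559418
  W ⇒ negate
Point 5:
  Lat: degrees = first 2 digits = 35, minutes = 1.9226; 35 + 1.9226/60 = 35.032043
  N ⇒ keep positive
  λ: split at 3 digits → 172° and 24.62302′; 172 + 24.62302/60 = 172.410384
  hemisphere W, so the sign is −
Point 6:
  Lat: split at 2 digits → 88° and 46.7584′; 88 + 46.7584/60 = 88.779307
  hemisphere S, so the sign is −
  Lon: degrees = first 3 digits = 19, minutes = 1.251; 19 + 1.251/60 = 19.020850
  E ⇒ keep positive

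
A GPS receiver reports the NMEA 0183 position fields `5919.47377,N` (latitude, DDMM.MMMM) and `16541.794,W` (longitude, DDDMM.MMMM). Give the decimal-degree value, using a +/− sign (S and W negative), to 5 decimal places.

φ: split at 2 digits → 59° and 19.47377′; 59 + 19.47377/60 = 59.324563
N ⇒ keep positive
Longitude: degrees = first 3 digits = 165, minutes = 41.794; 165 + 41.794/60 = 165.696567
hemisphere W, so the sign is −

59.32456, -165.69657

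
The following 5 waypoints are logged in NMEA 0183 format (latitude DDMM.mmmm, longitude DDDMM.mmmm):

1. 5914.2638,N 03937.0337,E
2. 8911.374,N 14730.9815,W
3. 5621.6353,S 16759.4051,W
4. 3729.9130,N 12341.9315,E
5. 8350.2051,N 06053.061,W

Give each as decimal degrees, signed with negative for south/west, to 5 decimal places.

1. 59.23773, 39.61723
2. 89.18957, -147.51636
3. -56.36059, -167.99009
4. 37.49855, 123.69886
5. 83.83675, -60.88435

Point 1:
  Lat: degrees = first 2 digits = 59, minutes = 14.2638; 59 + 14.2638/60 = 59.237730
  N → positive
  Longitude: split at 3 digits → 039° and 37.0337′; 39 + 37.0337/60 = 39.617228
  E → positive
Point 2:
  φ: degrees = first 2 digits = 89, minutes = 11.374; 89 + 11.374/60 = 89.189567
  N → positive
  Lon: split at 3 digits → 147° and 30.9815′; 147 + 30.9815/60 = 147.516358
  W ⇒ negate
Point 3:
  φ: split at 2 digits → 56° and 21.6353′; 56 + 21.6353/60 = 56.360588
  hemisphere S, so the sign is −
  Lon: degrees = first 3 digits = 167, minutes = 59.4051; 167 + 59.4051/60 = 167.990085
  W ⇒ negate
Point 4:
  Latitude: split at 2 digits → 37° and 29.913′; 37 + 29.913/60 = 37.498550
  N → positive
  Lon: split at 3 digits → 123° and 41.9315′; 123 + 41.9315/60 = 123.698858
  E → positive
Point 5:
  φ: split at 2 digits → 83° and 50.2051′; 83 + 50.2051/60 = 83.836752
  N → positive
  Lon: split at 3 digits → 060° and 53.061′; 60 + 53.061/60 = 60.884350
  W → negative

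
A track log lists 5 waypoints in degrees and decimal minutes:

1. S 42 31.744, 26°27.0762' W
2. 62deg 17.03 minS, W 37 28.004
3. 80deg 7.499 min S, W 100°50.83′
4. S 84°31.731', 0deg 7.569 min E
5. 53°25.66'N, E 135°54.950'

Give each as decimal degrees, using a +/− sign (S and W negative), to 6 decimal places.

Point 1:
  Latitude: 42 + 31.744/60 = 42.5290667
  S → negative
  λ: 26 + 27.0762/60 = 26.4512700
  W → negative
Point 2:
  Lat: 17.03′ = 0.283833°; total 62.2838333
  S ⇒ negate
  Lon: 28.004′ = 0.466733°; total 37.4667333
  hemisphere W, so the sign is −
Point 3:
  Lat: 80 + 7.499/60 = 80.1249833
  S → negative
  Longitude: 50.83′ = 0.847167°; total 100.8471667
  W ⇒ negate
Point 4:
  φ: 84 + 31.731/60 = 84.5288500
  S → negative
  λ: 0 + 7.569/60 = 0.1261500
  E → positive
Point 5:
  Lat: 53 + 25.66/60 = 53.4276667
  N → positive
  Longitude: 135 + 54.95/60 = 135.9158333
  E → positive

1. -42.529067, -26.451270
2. -62.283833, -37.466733
3. -80.124983, -100.847167
4. -84.528850, 0.126150
5. 53.427667, 135.915833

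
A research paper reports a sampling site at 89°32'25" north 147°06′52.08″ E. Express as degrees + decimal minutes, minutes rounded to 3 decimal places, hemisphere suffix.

89° 32.417′ N, 147° 6.868′ E

Latitude: seconds/60 = 0.41667; minutes = 32 + 0.41667 = 32.41667
Longitude: seconds/60 = 0.86800; minutes = 6 + 0.86800 = 6.86800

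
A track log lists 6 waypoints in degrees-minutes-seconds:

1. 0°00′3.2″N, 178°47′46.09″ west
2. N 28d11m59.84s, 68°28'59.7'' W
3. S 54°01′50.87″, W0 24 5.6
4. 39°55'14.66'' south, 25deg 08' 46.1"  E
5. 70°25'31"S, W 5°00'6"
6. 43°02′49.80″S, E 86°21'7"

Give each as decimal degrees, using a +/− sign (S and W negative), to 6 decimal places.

Point 1:
  Lat: 0′ + 3.2″ = 0.05333′; 0 + 0.05333/60 = 0.0008889
  N → positive
  λ: 47′ + 46.09″ = 47.76817′; 178 + 47.76817/60 = 178.7961361
  W ⇒ negate
Point 2:
  Latitude: 11′ + 59.84″ = 11.99733′; 28 + 11.99733/60 = 28.1999556
  N → positive
  Lon: 68 + 28/60 + 59.7/3600 = 68.4832500
  hemisphere W, so the sign is −
Point 3:
  Latitude: 54° + 1/60 + 50.87/3600 = 54 + 0.016667 + 0.014131 = 54.0307972
  S ⇒ negate
  λ: 0 + 24/60 + 5.6/3600 = 0.4015556
  W ⇒ negate
Point 4:
  φ: 55′ + 14.66″ = 55.24433′; 39 + 55.24433/60 = 39.9207389
  S ⇒ negate
  Longitude: 25° + 8/60 + 46.1/3600 = 25 + 0.133333 + 0.012806 = 25.1461389
  E ⇒ keep positive
Point 5:
  Lat: 25′ + 31″ = 25.51667′; 70 + 25.51667/60 = 70.4252778
  hemisphere S, so the sign is −
  Longitude: 5 + 0/60 + 6/3600 = 5.0016667
  W → negative
Point 6:
  Latitude: 43 + 2/60 + 49.8/3600 = 43.0471667
  S → negative
  λ: 86 + 21/60 + 7/3600 = 86.3519444
  E → positive

1. 0.000889, -178.796136
2. 28.199956, -68.483250
3. -54.030797, -0.401556
4. -39.920739, 25.146139
5. -70.425278, -5.001667
6. -43.047167, 86.351944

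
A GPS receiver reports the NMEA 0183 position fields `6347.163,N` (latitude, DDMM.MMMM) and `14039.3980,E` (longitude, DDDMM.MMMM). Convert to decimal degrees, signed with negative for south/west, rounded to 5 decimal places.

63.78605, 140.65663

φ: degrees = first 2 digits = 63, minutes = 47.163; 63 + 47.163/60 = 63.786050
N → positive
Lon: degrees = first 3 digits = 140, minutes = 39.398; 140 + 39.398/60 = 140.656633
E ⇒ keep positive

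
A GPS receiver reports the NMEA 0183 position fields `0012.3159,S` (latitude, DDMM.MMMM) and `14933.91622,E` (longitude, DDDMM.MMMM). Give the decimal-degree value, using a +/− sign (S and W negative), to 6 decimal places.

-0.205265, 149.565270

φ: split at 2 digits → 00° and 12.3159′; 0 + 12.3159/60 = 0.2052650
hemisphere S, so the sign is −
λ: split at 3 digits → 149° and 33.91622′; 149 + 33.91622/60 = 149.5652703
E ⇒ keep positive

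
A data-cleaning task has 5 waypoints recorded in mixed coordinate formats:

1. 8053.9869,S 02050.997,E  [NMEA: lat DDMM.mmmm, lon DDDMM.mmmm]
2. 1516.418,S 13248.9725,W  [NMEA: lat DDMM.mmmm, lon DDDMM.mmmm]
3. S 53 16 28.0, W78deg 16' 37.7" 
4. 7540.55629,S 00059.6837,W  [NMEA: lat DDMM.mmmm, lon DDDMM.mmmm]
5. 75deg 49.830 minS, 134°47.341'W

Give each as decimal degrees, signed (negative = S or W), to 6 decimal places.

1. -80.899782, 20.849950
2. -15.273633, -132.816208
3. -53.274444, -78.277139
4. -75.675938, -0.994728
5. -75.830500, -134.789017

Point 1:
  Lat: split at 2 digits → 80° and 53.9869′; 80 + 53.9869/60 = 80.8997817
  S ⇒ negate
  λ: split at 3 digits → 020° and 50.997′; 20 + 50.997/60 = 20.8499500
  E ⇒ keep positive
Point 2:
  Latitude: split at 2 digits → 15° and 16.418′; 15 + 16.418/60 = 15.2736333
  S ⇒ negate
  Lon: split at 3 digits → 132° and 48.9725′; 132 + 48.9725/60 = 132.8162083
  W ⇒ negate
Point 3:
  Latitude: 53 + 16/60 + 28/3600 = 53.2744444
  S ⇒ negate
  Longitude: 78 + 16/60 + 37.7/3600 = 78.2771389
  hemisphere W, so the sign is −
Point 4:
  φ: split at 2 digits → 75° and 40.55629′; 75 + 40.55629/60 = 75.6759382
  S ⇒ negate
  λ: degrees = first 3 digits = 0, minutes = 59.6837; 0 + 59.6837/60 = 0.9947283
  W ⇒ negate
Point 5:
  Latitude: 75 + 49.83/60 = 75.8305000
  S ⇒ negate
  Longitude: 134 + 47.341/60 = 134.7890167
  W → negative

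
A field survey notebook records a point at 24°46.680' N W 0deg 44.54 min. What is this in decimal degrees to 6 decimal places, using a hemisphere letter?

φ: 24 + 46.68/60 = 24.7780000
Lon: 44.54′ = 0.742333°; total 0.7423333

24.778000° N, 0.742333° W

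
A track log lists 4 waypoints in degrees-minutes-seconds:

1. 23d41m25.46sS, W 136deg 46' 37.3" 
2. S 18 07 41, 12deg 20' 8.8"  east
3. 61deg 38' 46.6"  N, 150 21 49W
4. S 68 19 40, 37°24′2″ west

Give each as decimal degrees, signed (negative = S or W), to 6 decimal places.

1. -23.690406, -136.777028
2. -18.128056, 12.335778
3. 61.646278, -150.363611
4. -68.327778, -37.400556

Point 1:
  Latitude: 23° + 41/60 + 25.46/3600 = 23 + 0.683333 + 0.007072 = 23.6904056
  hemisphere S, so the sign is −
  Longitude: 46′ + 37.3″ = 46.62167′; 136 + 46.62167/60 = 136.7770278
  hemisphere W, so the sign is −
Point 2:
  Lat: 7′ + 41″ = 7.68333′; 18 + 7.68333/60 = 18.1280556
  hemisphere S, so the sign is −
  λ: 20′ + 8.8″ = 20.14667′; 12 + 20.14667/60 = 12.3357778
  E → positive
Point 3:
  Latitude: 38′ + 46.6″ = 38.77667′; 61 + 38.77667/60 = 61.6462778
  N ⇒ keep positive
  Lon: 150 + 21/60 + 49/3600 = 150.3636111
  hemisphere W, so the sign is −
Point 4:
  φ: 19′ + 40″ = 19.66667′; 68 + 19.66667/60 = 68.3277778
  S ⇒ negate
  λ: 24′ + 2″ = 24.03333′; 37 + 24.03333/60 = 37.4005556
  hemisphere W, so the sign is −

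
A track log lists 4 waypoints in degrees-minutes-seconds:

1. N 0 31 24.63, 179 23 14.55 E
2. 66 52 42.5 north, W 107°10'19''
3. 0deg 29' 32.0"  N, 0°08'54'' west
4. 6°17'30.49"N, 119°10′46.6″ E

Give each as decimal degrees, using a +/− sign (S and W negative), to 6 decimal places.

1. 0.523508, 179.387375
2. 66.878472, -107.171944
3. 0.492222, -0.148333
4. 6.291803, 119.179611

Point 1:
  φ: 31′ + 24.63″ = 31.41050′; 0 + 31.41050/60 = 0.5235083
  N ⇒ keep positive
  λ: 23′ + 14.55″ = 23.24250′; 179 + 23.24250/60 = 179.3873750
  E ⇒ keep positive
Point 2:
  Lat: 52′ + 42.5″ = 52.70833′; 66 + 52.70833/60 = 66.8784722
  N ⇒ keep positive
  λ: 107 + 10/60 + 19/3600 = 107.1719444
  W → negative
Point 3:
  φ: 0 + 29/60 + 32/3600 = 0.4922222
  N ⇒ keep positive
  λ: 0 + 8/60 + 54/3600 = 0.1483333
  W → negative
Point 4:
  φ: 6° + 17/60 + 30.49/3600 = 6 + 0.283333 + 0.008469 = 6.2918028
  N ⇒ keep positive
  Longitude: 119° + 10/60 + 46.6/3600 = 119 + 0.166667 + 0.012944 = 119.1796111
  E → positive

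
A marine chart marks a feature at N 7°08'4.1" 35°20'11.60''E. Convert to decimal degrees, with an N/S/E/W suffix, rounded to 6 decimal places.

7.134472° N, 35.336556° E

Lat: 7° + 8/60 + 4.1/3600 = 7 + 0.133333 + 0.001139 = 7.1344722
Lon: 35° + 20/60 + 11.6/3600 = 35 + 0.333333 + 0.003222 = 35.3365556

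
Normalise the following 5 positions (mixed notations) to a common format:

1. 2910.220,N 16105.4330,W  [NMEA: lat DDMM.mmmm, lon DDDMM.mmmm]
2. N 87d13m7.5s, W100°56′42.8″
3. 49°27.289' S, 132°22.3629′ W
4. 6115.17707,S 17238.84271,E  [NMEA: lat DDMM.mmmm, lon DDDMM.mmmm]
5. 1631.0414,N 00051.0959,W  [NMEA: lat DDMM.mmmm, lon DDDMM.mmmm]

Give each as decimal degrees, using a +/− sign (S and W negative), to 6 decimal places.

1. 29.170333, -161.090550
2. 87.218750, -100.945222
3. -49.454817, -132.372715
4. -61.252951, 172.647379
5. 16.517357, -0.851598

Point 1:
  φ: split at 2 digits → 29° and 10.22′; 29 + 10.22/60 = 29.1703333
  N → positive
  Lon: degrees = first 3 digits = 161, minutes = 5.433; 161 + 5.433/60 = 161.0905500
  hemisphere W, so the sign is −
Point 2:
  Latitude: 87 + 13/60 + 7.5/3600 = 87.2187500
  N ⇒ keep positive
  Longitude: 100 + 56/60 + 42.8/3600 = 100.9452222
  W → negative
Point 3:
  φ: 27.289′ = 0.454817°; total 49.4548167
  S ⇒ negate
  λ: 132 + 22.3629/60 = 132.3727150
  hemisphere W, so the sign is −
Point 4:
  Latitude: split at 2 digits → 61° and 15.17707′; 61 + 15.17707/60 = 61.2529512
  hemisphere S, so the sign is −
  λ: degrees = first 3 digits = 172, minutes = 38.84271; 172 + 38.84271/60 = 172.6473785
  E ⇒ keep positive
Point 5:
  Lat: split at 2 digits → 16° and 31.0414′; 16 + 31.0414/60 = 16.5173567
  N ⇒ keep positive
  λ: split at 3 digits → 000° and 51.0959′; 0 + 51.0959/60 = 0.8515983
  hemisphere W, so the sign is −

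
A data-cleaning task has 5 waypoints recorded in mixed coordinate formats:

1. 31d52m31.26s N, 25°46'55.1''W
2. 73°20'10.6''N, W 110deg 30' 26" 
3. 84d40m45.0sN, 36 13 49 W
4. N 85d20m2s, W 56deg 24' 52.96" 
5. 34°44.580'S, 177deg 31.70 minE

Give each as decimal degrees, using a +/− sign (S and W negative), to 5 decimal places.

1. 31.87535, -25.78197
2. 73.33628, -110.50722
3. 84.67917, -36.23028
4. 85.33389, -56.41471
5. -34.74300, 177.52833

Point 1:
  Latitude: 31° + 52/60 + 31.26/3600 = 31 + 0.866667 + 0.008683 = 31.875350
  N ⇒ keep positive
  λ: 25 + 46/60 + 55.1/3600 = 25.781972
  hemisphere W, so the sign is −
Point 2:
  φ: 20′ + 10.6″ = 20.17667′; 73 + 20.17667/60 = 73.336278
  N → positive
  λ: 110° + 30/60 + 26/3600 = 110 + 0.500000 + 0.007222 = 110.507222
  W ⇒ negate
Point 3:
  φ: 84° + 40/60 + 45/3600 = 84 + 0.666667 + 0.012500 = 84.679167
  N ⇒ keep positive
  Lon: 36° + 13/60 + 49/3600 = 36 + 0.216667 + 0.013611 = 36.230278
  W ⇒ negate
Point 4:
  Lat: 85 + 20/60 + 2/3600 = 85.333889
  N ⇒ keep positive
  Lon: 24′ + 52.96″ = 24.88267′; 56 + 24.88267/60 = 56.414711
  W ⇒ negate
Point 5:
  φ: 34 + 44.58/60 = 34.743000
  S ⇒ negate
  Lon: 31.7′ = 0.528333°; total 177.528333
  E ⇒ keep positive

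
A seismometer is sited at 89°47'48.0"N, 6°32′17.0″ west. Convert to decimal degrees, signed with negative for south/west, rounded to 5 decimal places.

89.79667, -6.53806

Latitude: 89° + 47/60 + 48/3600 = 89 + 0.783333 + 0.013333 = 89.796667
N ⇒ keep positive
Longitude: 6 + 32/60 + 17/3600 = 6.538056
W ⇒ negate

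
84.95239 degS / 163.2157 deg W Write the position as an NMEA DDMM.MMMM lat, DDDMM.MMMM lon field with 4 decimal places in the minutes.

Latitude: 84° + 0.952390 × 60 = 84° 57.143400′
λ: 163° + 0.215700 × 60 = 163° 12.942000′

8457.1434,S / 16312.9420,W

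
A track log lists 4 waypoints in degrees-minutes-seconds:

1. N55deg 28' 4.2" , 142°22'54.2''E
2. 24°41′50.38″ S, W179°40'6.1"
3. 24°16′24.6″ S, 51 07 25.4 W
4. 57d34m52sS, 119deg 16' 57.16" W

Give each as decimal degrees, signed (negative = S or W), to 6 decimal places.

Point 1:
  φ: 28′ + 4.2″ = 28.07000′; 55 + 28.07000/60 = 55.4678333
  N → positive
  Longitude: 142° + 22/60 + 54.2/3600 = 142 + 0.366667 + 0.015056 = 142.3817222
  E ⇒ keep positive
Point 2:
  Lat: 24° + 41/60 + 50.38/3600 = 24 + 0.683333 + 0.013994 = 24.6973278
  S → negative
  Lon: 40′ + 6.1″ = 40.10167′; 179 + 40.10167/60 = 179.6683611
  W ⇒ negate
Point 3:
  Latitude: 24 + 16/60 + 24.6/3600 = 24.2735000
  S → negative
  λ: 51° + 7/60 + 25.4/3600 = 51 + 0.116667 + 0.007056 = 51.1237222
  W ⇒ negate
Point 4:
  Lat: 57 + 34/60 + 52/3600 = 57.5811111
  hemisphere S, so the sign is −
  λ: 119 + 16/60 + 57.16/3600 = 119.2825444
  hemisphere W, so the sign is −

1. 55.467833, 142.381722
2. -24.697328, -179.668361
3. -24.273500, -51.123722
4. -57.581111, -119.282544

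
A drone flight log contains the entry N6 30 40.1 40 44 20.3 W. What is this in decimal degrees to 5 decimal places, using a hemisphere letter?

6.51114° N, 40.73897° W

Latitude: 30′ + 40.1″ = 30.66833′; 6 + 30.66833/60 = 6.511139
λ: 40 + 44/60 + 20.3/3600 = 40.738972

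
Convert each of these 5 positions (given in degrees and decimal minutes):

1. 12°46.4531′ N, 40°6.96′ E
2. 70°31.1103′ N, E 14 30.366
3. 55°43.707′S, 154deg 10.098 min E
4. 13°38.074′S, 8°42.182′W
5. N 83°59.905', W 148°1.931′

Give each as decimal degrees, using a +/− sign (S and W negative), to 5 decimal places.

1. 12.77422, 40.11600
2. 70.51851, 14.50610
3. -55.72845, 154.16830
4. -13.63457, -8.70303
5. 83.99842, -148.03218

Point 1:
  Lat: 46.4531′ = 0.774218°; total 12.774218
  N ⇒ keep positive
  Lon: 6.96′ = 0.116000°; total 40.116000
  E ⇒ keep positive
Point 2:
  φ: 31.1103′ = 0.518505°; total 70.518505
  N ⇒ keep positive
  λ: 14 + 30.366/60 = 14.506100
  E ⇒ keep positive
Point 3:
  Lat: 43.707′ = 0.728450°; total 55.728450
  S → negative
  Lon: 154 + 10.098/60 = 154.168300
  E → positive
Point 4:
  φ: 38.074′ = 0.634567°; total 13.634567
  S ⇒ negate
  Lon: 8 + 42.182/60 = 8.703033
  hemisphere W, so the sign is −
Point 5:
  φ: 59.905′ = 0.998417°; total 83.998417
  N → positive
  Longitude: 1.931′ = 0.032183°; total 148.032183
  hemisphere W, so the sign is −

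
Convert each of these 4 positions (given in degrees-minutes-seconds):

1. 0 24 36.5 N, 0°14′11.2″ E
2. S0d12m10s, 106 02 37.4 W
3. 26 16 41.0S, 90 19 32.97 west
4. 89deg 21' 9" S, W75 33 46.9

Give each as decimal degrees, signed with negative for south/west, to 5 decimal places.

1. 0.41014, 0.23644
2. -0.20278, -106.04372
3. -26.27806, -90.32583
4. -89.35250, -75.56303

Point 1:
  φ: 24′ + 36.5″ = 24.60833′; 0 + 24.60833/60 = 0.410139
  N → positive
  Lon: 0° + 14/60 + 11.2/3600 = 0 + 0.233333 + 0.003111 = 0.236444
  E ⇒ keep positive
Point 2:
  Latitude: 12′ + 10″ = 12.16667′; 0 + 12.16667/60 = 0.202778
  hemisphere S, so the sign is −
  Longitude: 106 + 2/60 + 37.4/3600 = 106.043722
  hemisphere W, so the sign is −
Point 3:
  Latitude: 26 + 16/60 + 41/3600 = 26.278056
  S → negative
  Lon: 90 + 19/60 + 32.97/3600 = 90.325825
  hemisphere W, so the sign is −
Point 4:
  Lat: 89° + 21/60 + 9/3600 = 89 + 0.350000 + 0.002500 = 89.352500
  hemisphere S, so the sign is −
  Longitude: 75 + 33/60 + 46.9/3600 = 75.563028
  W → negative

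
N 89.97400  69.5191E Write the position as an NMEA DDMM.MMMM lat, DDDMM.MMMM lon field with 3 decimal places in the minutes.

8958.440,N / 06931.146,E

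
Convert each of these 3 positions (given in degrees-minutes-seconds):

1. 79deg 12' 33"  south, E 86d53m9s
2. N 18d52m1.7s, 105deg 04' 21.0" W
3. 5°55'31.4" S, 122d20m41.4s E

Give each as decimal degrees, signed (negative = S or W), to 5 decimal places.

1. -79.20917, 86.88583
2. 18.86714, -105.07250
3. -5.92539, 122.34483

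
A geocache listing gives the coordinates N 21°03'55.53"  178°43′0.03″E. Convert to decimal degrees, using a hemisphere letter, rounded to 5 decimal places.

21.06543° N, 178.71668° E

Lat: 21° + 3/60 + 55.53/3600 = 21 + 0.050000 + 0.015425 = 21.065425
λ: 178 + 43/60 + 0.03/3600 = 178.716675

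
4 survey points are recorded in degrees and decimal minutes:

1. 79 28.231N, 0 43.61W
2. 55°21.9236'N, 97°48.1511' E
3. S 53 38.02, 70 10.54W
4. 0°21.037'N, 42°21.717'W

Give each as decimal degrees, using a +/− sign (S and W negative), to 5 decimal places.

Point 1:
  Lat: 28.231′ = 0.470517°; total 79.470517
  N ⇒ keep positive
  Longitude: 0 + 43.61/60 = 0.726833
  W → negative
Point 2:
  φ: 21.9236′ = 0.365393°; total 55.365393
  N ⇒ keep positive
  λ: 97 + 48.1511/60 = 97.802518
  E → positive
Point 3:
  Lat: 38.02′ = 0.633667°; total 53.633667
  hemisphere S, so the sign is −
  Lon: 70 + 10.54/60 = 70.175667
  W → negative
Point 4:
  Lat: 21.037′ = 0.350617°; total 0.350617
  N → positive
  λ: 21.717′ = 0.361950°; total 42.361950
  hemisphere W, so the sign is −

1. 79.47052, -0.72683
2. 55.36539, 97.80252
3. -53.63367, -70.17567
4. 0.35062, -42.36195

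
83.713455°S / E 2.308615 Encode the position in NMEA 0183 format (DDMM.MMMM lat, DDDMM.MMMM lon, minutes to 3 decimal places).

Lat: fractional part 0.713455 → 42.80730 minutes
Lon: fractional part 0.308615 → 18.51690 minutes

8342.807,S / 00218.517,E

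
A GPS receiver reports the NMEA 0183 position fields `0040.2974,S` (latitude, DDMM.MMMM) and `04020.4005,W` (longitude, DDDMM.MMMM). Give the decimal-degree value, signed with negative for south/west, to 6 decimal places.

-0.671623, -40.340008

φ: degrees = first 2 digits = 0, minutes = 40.2974; 0 + 40.2974/60 = 0.6716233
S → negative
Longitude: degrees = first 3 digits = 40, minutes = 20.4005; 40 + 20.4005/60 = 40.3400083
W ⇒ negate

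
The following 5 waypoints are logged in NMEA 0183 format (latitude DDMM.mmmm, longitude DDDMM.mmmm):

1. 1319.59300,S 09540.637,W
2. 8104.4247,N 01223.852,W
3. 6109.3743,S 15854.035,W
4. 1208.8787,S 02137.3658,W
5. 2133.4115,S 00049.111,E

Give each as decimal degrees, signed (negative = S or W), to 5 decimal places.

Point 1:
  φ: degrees = first 2 digits = 13, minutes = 19.593; 13 + 19.593/60 = 13.326550
  hemisphere S, so the sign is −
  λ: split at 3 digits → 095° and 40.637′; 95 + 40.637/60 = 95.677283
  hemisphere W, so the sign is −
Point 2:
  Lat: split at 2 digits → 81° and 4.4247′; 81 + 4.4247/60 = 81.073745
  N ⇒ keep positive
  Lon: degrees = first 3 digits = 12, minutes = 23.852; 12 + 23.852/60 = 12.397533
  W → negative
Point 3:
  Latitude: split at 2 digits → 61° and 9.3743′; 61 + 9.3743/60 = 61.156238
  hemisphere S, so the sign is −
  λ: degrees = first 3 digits = 158, minutes = 54.035; 158 + 54.035/60 = 158.900583
  hemisphere W, so the sign is −
Point 4:
  Latitude: degrees = first 2 digits = 12, minutes = 8.8787; 12 + 8.8787/60 = 12.147978
  S ⇒ negate
  Lon: split at 3 digits → 021° and 37.3658′; 21 + 37.3658/60 = 21.622763
  W → negative
Point 5:
  Lat: split at 2 digits → 21° and 33.4115′; 21 + 33.4115/60 = 21.556858
  hemisphere S, so the sign is −
  λ: split at 3 digits → 000° and 49.111′; 0 + 49.111/60 = 0.818517
  E ⇒ keep positive

1. -13.32655, -95.67728
2. 81.07375, -12.39753
3. -61.15624, -158.90058
4. -12.14798, -21.62276
5. -21.55686, 0.81852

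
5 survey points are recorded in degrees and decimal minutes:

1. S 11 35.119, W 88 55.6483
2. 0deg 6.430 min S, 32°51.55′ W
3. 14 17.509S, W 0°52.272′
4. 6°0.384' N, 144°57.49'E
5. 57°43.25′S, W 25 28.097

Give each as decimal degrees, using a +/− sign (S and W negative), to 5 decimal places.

1. -11.58532, -88.92747
2. -0.10717, -32.85917
3. -14.29182, -0.87120
4. 6.00640, 144.95817
5. -57.72083, -25.46828

Point 1:
  Lat: 35.119′ = 0.585317°; total 11.585317
  S ⇒ negate
  Lon: 88 + 55.6483/60 = 88.927472
  W ⇒ negate
Point 2:
  Latitude: 6.43′ = 0.107167°; total 0.107167
  S → negative
  Longitude: 32 + 51.55/60 = 32.859167
  hemisphere W, so the sign is −
Point 3:
  Lat: 17.509′ = 0.291817°; total 14.291817
  hemisphere S, so the sign is −
  λ: 52.272′ = 0.871200°; total 0.871200
  hemisphere W, so the sign is −
Point 4:
  φ: 6 + 0.384/60 = 6.006400
  N → positive
  Longitude: 144 + 57.49/60 = 144.958167
  E → positive
Point 5:
  Latitude: 43.25′ = 0.720833°; total 57.720833
  hemisphere S, so the sign is −
  Lon: 28.097′ = 0.468283°; total 25.468283
  hemisphere W, so the sign is −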